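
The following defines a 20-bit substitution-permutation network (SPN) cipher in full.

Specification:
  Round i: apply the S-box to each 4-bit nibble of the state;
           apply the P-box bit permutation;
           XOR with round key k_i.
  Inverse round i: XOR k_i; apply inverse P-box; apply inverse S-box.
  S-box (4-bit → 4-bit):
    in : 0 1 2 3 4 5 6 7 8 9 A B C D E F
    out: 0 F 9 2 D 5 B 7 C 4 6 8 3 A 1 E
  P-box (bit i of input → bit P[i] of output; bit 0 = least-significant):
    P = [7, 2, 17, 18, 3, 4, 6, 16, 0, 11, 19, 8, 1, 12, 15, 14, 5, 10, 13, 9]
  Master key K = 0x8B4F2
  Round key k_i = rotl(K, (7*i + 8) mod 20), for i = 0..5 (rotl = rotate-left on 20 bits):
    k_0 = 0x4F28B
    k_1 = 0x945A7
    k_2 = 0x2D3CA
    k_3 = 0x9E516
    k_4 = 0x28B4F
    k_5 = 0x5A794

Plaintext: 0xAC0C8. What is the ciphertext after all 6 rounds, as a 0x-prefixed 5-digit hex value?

s_0 = plaintext = 0xAC0C8
s_1 = Round(s_0, k_0) = 0x2C691
s_2 = Round(s_1, k_1) = 0xF5E40
s_3 = Round(s_2, k_2) = 0x37581
s_4 = Round(s_3, k_3) = 0x671D1
s_5 = Round(s_4, k_4) = 0xD14F8
s_6 = Round(s_5, k_5) = 0xA70C7

0xA70C7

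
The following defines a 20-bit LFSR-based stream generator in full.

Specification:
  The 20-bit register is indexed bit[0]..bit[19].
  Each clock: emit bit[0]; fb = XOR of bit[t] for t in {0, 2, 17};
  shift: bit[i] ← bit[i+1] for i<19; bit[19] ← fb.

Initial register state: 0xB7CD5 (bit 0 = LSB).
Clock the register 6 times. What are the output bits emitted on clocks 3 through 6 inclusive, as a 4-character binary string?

reg_0 = 0xB7CD5
clock 1: out=1, reg = 0xDBE6A
clock 2: out=0, reg = 0x6DF35
clock 3: out=1, reg = 0xB6F9A
clock 4: out=0, reg = 0xDB7CD
clock 5: out=1, reg = 0x6DBE6
clock 6: out=0, reg = 0x36DF3

1010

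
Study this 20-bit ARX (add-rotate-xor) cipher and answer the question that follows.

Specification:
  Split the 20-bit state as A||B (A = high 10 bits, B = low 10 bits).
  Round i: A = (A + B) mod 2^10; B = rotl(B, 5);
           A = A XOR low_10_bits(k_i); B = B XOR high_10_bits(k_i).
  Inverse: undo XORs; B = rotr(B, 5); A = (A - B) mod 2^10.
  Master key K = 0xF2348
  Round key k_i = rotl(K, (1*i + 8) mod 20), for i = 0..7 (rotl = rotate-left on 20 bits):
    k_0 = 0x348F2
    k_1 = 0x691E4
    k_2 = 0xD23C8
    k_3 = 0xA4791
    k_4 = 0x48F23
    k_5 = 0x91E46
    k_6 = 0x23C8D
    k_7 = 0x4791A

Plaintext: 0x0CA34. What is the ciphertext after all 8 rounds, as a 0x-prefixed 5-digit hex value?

0xB6489

s_0 = plaintext = 0x0CA34
s_1 = Round(s_0, k_0) = 0xA5243
s_2 = Round(s_1, k_1) = 0x4CDD6
s_3 = Round(s_2, k_2) = 0x30586
s_4 = Round(s_3, k_3) = 0x75A5D
s_5 = Round(s_4, k_4) = 0xC4291
s_6 = Round(s_5, k_5) = 0xF9C73
s_7 = Round(s_6, k_6) = 0x35EEC
s_8 = Round(s_7, k_7) = 0xB6489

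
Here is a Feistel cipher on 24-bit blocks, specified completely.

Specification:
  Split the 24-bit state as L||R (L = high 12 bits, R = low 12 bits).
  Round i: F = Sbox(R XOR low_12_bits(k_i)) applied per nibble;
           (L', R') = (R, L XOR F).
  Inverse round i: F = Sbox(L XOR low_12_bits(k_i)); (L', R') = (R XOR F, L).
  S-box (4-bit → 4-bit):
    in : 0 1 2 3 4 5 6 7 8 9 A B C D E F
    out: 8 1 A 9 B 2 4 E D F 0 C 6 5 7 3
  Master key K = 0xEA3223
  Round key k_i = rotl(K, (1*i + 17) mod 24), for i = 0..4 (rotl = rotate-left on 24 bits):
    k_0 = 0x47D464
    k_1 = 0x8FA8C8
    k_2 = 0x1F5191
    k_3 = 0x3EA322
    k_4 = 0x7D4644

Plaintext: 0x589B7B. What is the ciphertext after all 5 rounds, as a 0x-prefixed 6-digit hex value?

s_0 = plaintext = 0x589B7B
s_1 = Round(s_0, k_0) = 0xB7B69A
s_2 = Round(s_1, k_1) = 0x69AC51
s_3 = Round(s_2, k_2) = 0xC513F2
s_4 = Round(s_3, k_3) = 0x3F2409
s_5 = Round(s_4, k_4) = 0x409947

0x409947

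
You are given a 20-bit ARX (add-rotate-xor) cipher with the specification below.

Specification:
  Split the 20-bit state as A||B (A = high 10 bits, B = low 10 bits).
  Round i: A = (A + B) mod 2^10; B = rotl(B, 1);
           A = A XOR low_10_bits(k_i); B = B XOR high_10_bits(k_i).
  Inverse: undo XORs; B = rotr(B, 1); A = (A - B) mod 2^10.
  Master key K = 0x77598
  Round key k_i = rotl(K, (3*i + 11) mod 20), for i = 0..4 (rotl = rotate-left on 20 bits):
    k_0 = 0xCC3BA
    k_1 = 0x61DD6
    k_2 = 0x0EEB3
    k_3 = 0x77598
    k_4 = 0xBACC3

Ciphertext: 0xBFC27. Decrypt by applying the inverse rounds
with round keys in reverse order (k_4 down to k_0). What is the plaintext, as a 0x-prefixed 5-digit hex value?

s_0 = ciphertext = 0xBFC27
s_1 = InvRound(s_0, k_4) = 0x35966
s_2 = InvRound(s_1, k_3) = 0xBC65D
s_3 = InvRound(s_2, k_2) = 0xC3D33
s_4 = InvRound(s_3, k_1) = 0x9FC5A
s_5 = InvRound(s_4, k_0) = 0x041B5

0x041B5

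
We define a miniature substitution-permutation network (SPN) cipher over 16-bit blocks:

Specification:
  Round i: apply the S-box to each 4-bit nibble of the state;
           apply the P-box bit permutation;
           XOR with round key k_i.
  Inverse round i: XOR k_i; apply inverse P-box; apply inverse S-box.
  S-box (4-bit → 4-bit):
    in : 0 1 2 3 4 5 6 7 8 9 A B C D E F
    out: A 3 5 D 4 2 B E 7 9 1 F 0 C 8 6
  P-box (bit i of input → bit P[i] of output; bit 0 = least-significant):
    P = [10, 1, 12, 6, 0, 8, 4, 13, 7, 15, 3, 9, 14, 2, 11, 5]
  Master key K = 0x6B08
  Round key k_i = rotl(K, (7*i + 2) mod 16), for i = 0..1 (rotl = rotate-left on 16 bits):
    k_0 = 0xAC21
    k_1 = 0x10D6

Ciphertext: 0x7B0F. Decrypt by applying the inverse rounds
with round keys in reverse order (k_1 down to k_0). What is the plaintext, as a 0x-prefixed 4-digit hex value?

0xFB81

s_0 = ciphertext = 0x7B0F
s_1 = InvRound(s_0, k_1) = 0x23BE
s_2 = InvRound(s_1, k_0) = 0xFB81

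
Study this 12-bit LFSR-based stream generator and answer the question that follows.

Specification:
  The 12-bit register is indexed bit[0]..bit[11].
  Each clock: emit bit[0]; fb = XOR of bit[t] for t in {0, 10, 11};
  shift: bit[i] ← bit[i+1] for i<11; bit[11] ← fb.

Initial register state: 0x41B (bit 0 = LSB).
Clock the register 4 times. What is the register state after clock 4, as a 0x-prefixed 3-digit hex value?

reg_0 = 0x41B
clock 1: out=1, reg = 0x20D
clock 2: out=1, reg = 0x906
clock 3: out=0, reg = 0xC83
clock 4: out=1, reg = 0xE41

0xE41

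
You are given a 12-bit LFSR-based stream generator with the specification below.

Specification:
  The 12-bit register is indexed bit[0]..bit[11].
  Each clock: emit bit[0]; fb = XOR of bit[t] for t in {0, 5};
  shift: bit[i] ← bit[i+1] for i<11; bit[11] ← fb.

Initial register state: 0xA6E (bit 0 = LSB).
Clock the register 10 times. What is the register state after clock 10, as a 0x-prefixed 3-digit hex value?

reg_0 = 0xA6E
clock 1: out=0, reg = 0xD37
clock 2: out=1, reg = 0x69B
clock 3: out=1, reg = 0xB4D
clock 4: out=1, reg = 0xDA6
clock 5: out=0, reg = 0xED3
clock 6: out=1, reg = 0xF69
clock 7: out=1, reg = 0x7B4
clock 8: out=0, reg = 0xBDA
clock 9: out=0, reg = 0x5ED
clock 10: out=1, reg = 0x2F6

0x2F6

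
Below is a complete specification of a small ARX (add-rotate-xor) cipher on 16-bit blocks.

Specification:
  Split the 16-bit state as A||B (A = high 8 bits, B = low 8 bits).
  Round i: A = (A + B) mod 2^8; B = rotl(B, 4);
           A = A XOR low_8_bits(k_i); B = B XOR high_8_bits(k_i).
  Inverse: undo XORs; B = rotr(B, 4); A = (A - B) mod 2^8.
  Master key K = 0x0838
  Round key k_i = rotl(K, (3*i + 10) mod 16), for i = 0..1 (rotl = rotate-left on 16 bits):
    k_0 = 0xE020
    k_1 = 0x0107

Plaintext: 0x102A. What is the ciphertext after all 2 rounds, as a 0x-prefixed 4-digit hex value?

0x5B25

s_0 = plaintext = 0x102A
s_1 = Round(s_0, k_0) = 0x1A42
s_2 = Round(s_1, k_1) = 0x5B25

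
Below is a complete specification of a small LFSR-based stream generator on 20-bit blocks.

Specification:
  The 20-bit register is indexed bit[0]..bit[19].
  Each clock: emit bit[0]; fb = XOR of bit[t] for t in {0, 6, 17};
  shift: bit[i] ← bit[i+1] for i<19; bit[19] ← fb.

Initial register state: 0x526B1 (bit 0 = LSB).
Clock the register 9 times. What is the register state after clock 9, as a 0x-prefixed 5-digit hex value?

0x90A93

reg_0 = 0x526B1
clock 1: out=1, reg = 0xA9358
clock 2: out=0, reg = 0x549AC
clock 3: out=0, reg = 0x2A4D6
clock 4: out=0, reg = 0x1526B
clock 5: out=1, reg = 0x0A935
clock 6: out=1, reg = 0x8549A
clock 7: out=0, reg = 0x42A4D
clock 8: out=1, reg = 0x21526
clock 9: out=0, reg = 0x90A93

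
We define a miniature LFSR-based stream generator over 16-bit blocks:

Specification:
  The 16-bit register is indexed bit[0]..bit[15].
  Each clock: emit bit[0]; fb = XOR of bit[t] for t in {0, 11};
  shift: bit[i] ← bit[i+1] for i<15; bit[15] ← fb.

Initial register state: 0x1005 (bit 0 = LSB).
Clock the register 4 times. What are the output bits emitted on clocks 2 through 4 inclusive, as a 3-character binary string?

reg_0 = 0x1005
clock 1: out=1, reg = 0x8802
clock 2: out=0, reg = 0xC401
clock 3: out=1, reg = 0xE200
clock 4: out=0, reg = 0x7100

010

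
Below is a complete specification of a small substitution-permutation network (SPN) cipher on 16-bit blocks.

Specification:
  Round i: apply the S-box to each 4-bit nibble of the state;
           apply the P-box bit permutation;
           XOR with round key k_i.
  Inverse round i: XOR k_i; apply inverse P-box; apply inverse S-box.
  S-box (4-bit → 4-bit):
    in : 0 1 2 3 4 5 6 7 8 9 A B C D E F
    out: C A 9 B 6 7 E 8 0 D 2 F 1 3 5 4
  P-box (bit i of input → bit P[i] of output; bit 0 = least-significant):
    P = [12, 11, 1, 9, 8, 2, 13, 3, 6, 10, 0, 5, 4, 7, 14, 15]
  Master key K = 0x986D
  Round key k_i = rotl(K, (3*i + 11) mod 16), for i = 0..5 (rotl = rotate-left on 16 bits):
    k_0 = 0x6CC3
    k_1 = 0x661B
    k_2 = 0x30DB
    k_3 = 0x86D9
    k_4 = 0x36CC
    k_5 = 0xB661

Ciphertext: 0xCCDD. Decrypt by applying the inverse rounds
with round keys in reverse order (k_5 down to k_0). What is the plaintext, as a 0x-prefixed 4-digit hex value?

s_0 = ciphertext = 0xCCDD
s_1 = InvRound(s_0, k_5) = 0x5763
s_2 = InvRound(s_1, k_4) = 0x40BF
s_3 = InvRound(s_2, k_3) = 0x03A0
s_4 = InvRound(s_3, k_2) = 0xC999
s_5 = InvRound(s_4, k_1) = 0x1AE6
s_6 = InvRound(s_5, k_0) = 0xF642

0xF642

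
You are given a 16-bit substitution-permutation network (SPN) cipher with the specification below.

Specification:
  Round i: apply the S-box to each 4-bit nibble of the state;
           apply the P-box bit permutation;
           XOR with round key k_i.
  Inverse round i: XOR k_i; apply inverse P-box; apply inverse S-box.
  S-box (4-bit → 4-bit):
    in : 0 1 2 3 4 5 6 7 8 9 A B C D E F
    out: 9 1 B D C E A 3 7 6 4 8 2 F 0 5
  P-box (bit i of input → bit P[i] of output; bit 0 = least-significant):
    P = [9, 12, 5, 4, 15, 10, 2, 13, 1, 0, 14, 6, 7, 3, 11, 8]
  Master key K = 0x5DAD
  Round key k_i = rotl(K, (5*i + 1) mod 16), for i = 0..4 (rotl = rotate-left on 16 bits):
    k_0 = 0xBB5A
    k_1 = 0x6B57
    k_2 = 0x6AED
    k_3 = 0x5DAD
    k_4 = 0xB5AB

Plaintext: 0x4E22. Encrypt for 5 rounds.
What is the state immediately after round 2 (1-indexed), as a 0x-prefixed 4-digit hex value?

0x0AB3

s_0 = plaintext = 0x4E22
s_1 = Round(s_0, k_0) = 0x044A
s_2 = Round(s_1, k_1) = 0x0AB3
s_3 = Round(s_2, k_2) = 0x095D
s_4 = Round(s_3, k_3) = 0x2A18
s_5 = Round(s_4, k_4) = 0x6603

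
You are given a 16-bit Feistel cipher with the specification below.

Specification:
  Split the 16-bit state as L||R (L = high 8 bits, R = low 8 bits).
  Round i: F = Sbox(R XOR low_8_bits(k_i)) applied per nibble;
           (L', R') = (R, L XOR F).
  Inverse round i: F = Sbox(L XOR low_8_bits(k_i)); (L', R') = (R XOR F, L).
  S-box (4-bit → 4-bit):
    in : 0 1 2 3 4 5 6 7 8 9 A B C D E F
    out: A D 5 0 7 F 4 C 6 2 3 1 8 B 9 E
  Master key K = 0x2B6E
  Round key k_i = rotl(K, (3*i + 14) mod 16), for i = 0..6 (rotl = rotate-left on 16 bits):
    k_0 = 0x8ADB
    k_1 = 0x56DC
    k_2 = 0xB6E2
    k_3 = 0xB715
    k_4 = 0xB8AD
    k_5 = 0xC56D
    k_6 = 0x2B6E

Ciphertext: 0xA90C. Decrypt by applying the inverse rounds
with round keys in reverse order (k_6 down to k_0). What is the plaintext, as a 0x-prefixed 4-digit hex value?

0xF7CD

s_0 = ciphertext = 0xA90C
s_1 = InvRound(s_0, k_6) = 0x80A9
s_2 = InvRound(s_1, k_5) = 0x3280
s_3 = InvRound(s_2, k_4) = 0xAE32
s_4 = InvRound(s_3, k_3) = 0x23AE
s_5 = InvRound(s_4, k_2) = 0x2323
s_6 = InvRound(s_5, k_1) = 0xCD23
s_7 = InvRound(s_6, k_0) = 0xF7CD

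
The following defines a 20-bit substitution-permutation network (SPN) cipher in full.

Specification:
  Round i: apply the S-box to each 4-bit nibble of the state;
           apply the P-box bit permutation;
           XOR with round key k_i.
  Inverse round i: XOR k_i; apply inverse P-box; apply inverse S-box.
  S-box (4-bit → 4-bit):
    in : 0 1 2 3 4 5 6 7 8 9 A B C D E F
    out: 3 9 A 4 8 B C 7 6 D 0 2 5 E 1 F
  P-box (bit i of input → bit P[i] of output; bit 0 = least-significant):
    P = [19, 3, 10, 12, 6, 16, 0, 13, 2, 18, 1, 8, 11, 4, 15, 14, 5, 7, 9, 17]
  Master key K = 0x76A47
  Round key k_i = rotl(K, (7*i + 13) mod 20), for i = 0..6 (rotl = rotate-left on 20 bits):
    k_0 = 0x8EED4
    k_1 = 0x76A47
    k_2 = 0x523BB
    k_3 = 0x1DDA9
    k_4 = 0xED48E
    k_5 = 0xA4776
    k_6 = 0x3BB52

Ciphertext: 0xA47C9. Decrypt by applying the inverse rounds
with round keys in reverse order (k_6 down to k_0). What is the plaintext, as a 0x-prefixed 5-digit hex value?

0xECBFE

s_0 = ciphertext = 0xA47C9
s_1 = InvRound(s_0, k_6) = 0xBF3DF
s_2 = InvRound(s_1, k_5) = 0x03ADD
s_3 = InvRound(s_2, k_4) = 0x6F89C
s_4 = InvRound(s_3, k_3) = 0x1B5D3
s_5 = InvRound(s_4, k_2) = 0xC3BED
s_6 = InvRound(s_5, k_1) = 0x546B5
s_7 = InvRound(s_6, k_0) = 0xECBFE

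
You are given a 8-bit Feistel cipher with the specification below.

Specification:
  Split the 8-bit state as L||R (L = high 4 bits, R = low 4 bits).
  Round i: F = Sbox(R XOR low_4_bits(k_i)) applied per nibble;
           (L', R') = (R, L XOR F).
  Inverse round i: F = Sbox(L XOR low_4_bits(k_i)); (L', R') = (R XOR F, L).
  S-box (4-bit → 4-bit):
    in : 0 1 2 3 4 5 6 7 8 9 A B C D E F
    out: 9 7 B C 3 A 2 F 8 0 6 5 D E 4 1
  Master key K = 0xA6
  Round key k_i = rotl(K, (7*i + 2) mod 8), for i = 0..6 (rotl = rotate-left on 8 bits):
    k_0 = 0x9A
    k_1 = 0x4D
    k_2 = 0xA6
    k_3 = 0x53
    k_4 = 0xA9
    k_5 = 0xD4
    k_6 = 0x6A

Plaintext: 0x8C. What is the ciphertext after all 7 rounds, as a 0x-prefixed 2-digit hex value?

s_0 = plaintext = 0x8C
s_1 = Round(s_0, k_0) = 0xCA
s_2 = Round(s_1, k_1) = 0xA3
s_3 = Round(s_2, k_2) = 0x30
s_4 = Round(s_3, k_3) = 0x0F
s_5 = Round(s_4, k_4) = 0xF2
s_6 = Round(s_5, k_5) = 0x2D
s_7 = Round(s_6, k_6) = 0xDD

0xDD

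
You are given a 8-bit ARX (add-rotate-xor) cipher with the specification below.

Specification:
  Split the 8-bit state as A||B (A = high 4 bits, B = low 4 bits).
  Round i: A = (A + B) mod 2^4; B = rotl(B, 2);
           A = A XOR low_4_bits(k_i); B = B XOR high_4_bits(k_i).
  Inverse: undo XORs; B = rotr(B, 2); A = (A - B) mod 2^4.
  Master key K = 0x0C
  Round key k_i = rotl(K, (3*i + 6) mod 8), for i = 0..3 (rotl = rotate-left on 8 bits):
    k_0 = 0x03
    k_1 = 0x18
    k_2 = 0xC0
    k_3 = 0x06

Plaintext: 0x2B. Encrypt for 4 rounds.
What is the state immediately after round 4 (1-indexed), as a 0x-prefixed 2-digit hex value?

0x29

s_0 = plaintext = 0x2B
s_1 = Round(s_0, k_0) = 0xEE
s_2 = Round(s_1, k_1) = 0x4A
s_3 = Round(s_2, k_2) = 0xE6
s_4 = Round(s_3, k_3) = 0x29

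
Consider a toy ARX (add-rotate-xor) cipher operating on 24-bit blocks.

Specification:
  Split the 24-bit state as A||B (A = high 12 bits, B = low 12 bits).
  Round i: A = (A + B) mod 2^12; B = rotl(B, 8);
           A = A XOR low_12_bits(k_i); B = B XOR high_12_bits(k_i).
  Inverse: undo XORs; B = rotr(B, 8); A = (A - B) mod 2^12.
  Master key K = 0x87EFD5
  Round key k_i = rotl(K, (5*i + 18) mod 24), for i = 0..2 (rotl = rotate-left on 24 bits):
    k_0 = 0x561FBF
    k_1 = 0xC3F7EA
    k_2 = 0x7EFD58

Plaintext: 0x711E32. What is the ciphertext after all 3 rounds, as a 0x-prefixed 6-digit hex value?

0xE8300B

s_0 = plaintext = 0x711E32
s_1 = Round(s_0, k_0) = 0xAFC782
s_2 = Round(s_1, k_1) = 0x594E47
s_3 = Round(s_2, k_2) = 0xE8300B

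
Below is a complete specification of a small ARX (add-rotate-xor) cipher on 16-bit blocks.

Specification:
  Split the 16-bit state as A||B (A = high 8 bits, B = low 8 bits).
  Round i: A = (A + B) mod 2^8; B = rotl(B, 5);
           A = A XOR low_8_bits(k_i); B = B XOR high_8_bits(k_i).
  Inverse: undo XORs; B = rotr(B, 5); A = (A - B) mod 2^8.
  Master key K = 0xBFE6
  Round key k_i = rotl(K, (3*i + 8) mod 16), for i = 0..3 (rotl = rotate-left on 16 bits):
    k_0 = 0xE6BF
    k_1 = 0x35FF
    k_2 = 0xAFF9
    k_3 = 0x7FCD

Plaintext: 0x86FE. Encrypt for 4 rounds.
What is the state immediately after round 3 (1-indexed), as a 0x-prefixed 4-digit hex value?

s_0 = plaintext = 0x86FE
s_1 = Round(s_0, k_0) = 0x3B39
s_2 = Round(s_1, k_1) = 0x8B12
s_3 = Round(s_2, k_2) = 0x64ED
s_4 = Round(s_3, k_3) = 0x9CC2

0x64ED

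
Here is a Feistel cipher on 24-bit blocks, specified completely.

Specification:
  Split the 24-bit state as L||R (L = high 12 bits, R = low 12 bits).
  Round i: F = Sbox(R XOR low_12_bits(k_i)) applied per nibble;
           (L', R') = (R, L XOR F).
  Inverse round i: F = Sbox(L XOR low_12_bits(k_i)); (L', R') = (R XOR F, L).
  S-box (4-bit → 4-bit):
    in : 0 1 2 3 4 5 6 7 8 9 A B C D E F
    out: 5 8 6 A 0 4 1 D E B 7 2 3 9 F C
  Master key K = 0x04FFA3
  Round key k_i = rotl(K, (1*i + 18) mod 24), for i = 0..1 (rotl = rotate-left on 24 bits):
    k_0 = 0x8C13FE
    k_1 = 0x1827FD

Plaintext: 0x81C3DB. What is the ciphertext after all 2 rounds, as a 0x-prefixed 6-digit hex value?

0xD7843F

s_0 = plaintext = 0x81C3DB
s_1 = Round(s_0, k_0) = 0x3DBD78
s_2 = Round(s_1, k_1) = 0xD7843F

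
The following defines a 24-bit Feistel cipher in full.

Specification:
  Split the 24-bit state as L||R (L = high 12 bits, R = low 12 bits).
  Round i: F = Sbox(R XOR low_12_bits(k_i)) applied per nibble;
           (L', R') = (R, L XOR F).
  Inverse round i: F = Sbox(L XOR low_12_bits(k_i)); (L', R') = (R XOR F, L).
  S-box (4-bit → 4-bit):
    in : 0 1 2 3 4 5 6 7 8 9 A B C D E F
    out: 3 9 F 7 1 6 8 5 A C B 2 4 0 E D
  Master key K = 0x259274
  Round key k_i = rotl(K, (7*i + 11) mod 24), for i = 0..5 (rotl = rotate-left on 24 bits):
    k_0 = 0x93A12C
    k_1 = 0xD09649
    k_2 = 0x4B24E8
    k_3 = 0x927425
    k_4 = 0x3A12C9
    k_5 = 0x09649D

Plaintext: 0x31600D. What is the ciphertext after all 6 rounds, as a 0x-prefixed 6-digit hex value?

0x1CA26B

s_0 = plaintext = 0x31600D
s_1 = Round(s_0, k_0) = 0x00DAEF
s_2 = Round(s_1, k_1) = 0xAEF4B5
s_3 = Round(s_2, k_2) = 0x4B598F
s_4 = Round(s_3, k_3) = 0x98F40E
s_5 = Round(s_4, k_4) = 0x40E1CA
s_6 = Round(s_5, k_5) = 0x1CA26B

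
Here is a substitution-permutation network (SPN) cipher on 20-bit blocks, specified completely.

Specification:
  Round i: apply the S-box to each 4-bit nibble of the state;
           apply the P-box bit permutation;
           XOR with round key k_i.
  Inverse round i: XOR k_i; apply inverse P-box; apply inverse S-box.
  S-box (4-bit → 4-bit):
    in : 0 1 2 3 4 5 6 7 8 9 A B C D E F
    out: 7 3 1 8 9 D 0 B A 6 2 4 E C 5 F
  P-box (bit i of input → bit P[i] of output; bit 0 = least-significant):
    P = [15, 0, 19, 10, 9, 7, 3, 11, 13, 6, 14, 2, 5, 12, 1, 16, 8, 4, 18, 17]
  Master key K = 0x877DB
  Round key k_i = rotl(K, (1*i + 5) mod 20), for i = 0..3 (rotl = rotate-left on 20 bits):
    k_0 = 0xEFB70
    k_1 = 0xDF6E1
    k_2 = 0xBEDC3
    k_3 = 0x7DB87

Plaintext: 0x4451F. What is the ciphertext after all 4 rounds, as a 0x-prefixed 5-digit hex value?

0x7EED7

s_0 = plaintext = 0x4451F
s_1 = Round(s_0, k_0) = 0x51CD5
s_2 = Round(s_1, k_1) = 0x32B8D
s_3 = Round(s_2, k_2) = 0x1A163
s_4 = Round(s_3, k_3) = 0x7EED7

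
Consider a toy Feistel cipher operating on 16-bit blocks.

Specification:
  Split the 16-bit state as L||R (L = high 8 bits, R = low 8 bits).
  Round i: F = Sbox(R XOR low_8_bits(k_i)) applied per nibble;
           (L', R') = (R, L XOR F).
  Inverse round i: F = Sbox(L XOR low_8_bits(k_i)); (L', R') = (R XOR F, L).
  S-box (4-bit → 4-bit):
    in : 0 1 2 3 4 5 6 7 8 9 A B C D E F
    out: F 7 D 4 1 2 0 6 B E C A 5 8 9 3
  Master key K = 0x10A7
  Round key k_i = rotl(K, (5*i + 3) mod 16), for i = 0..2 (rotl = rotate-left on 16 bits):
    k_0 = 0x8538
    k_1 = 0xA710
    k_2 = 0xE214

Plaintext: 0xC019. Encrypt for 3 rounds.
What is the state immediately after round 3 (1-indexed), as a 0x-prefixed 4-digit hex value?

s_0 = plaintext = 0xC019
s_1 = Round(s_0, k_0) = 0x1917
s_2 = Round(s_1, k_1) = 0x17EF
s_3 = Round(s_2, k_2) = 0xEF2D

0xEF2D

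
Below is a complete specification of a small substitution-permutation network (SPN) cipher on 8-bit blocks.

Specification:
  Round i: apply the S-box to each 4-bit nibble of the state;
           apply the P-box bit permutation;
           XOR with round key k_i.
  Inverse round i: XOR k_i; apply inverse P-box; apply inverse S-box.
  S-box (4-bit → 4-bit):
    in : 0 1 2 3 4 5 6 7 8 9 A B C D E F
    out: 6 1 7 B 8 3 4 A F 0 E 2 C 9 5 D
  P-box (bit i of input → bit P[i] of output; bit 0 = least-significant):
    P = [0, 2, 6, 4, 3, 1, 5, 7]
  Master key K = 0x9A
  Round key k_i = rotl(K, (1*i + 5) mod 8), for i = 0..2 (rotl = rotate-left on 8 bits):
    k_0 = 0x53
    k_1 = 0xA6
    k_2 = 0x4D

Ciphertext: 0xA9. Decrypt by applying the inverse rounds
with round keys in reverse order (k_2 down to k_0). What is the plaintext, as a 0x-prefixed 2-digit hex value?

0xBF

s_0 = ciphertext = 0xA9
s_1 = InvRound(s_0, k_2) = 0xC0
s_2 = InvRound(s_1, k_1) = 0x00
s_3 = InvRound(s_2, k_0) = 0xBF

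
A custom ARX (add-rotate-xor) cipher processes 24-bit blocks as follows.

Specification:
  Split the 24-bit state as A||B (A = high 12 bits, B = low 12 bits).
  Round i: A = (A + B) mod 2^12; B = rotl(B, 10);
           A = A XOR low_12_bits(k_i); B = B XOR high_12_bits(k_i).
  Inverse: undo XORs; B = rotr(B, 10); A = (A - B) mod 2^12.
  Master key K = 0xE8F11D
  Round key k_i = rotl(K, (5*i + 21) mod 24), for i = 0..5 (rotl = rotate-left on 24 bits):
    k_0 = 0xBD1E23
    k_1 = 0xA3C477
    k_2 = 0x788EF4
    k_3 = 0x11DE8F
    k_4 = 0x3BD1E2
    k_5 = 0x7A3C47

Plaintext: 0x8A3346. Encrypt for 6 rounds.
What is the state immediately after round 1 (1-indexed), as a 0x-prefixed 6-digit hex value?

0x5CA300

s_0 = plaintext = 0x8A3346
s_1 = Round(s_0, k_0) = 0x5CA300
s_2 = Round(s_1, k_1) = 0xCBDAFC
s_3 = Round(s_2, k_2) = 0x94D537
s_4 = Round(s_3, k_3) = 0x00BC50
s_5 = Round(s_4, k_4) = 0xDB90A9
s_6 = Round(s_5, k_5) = 0x225389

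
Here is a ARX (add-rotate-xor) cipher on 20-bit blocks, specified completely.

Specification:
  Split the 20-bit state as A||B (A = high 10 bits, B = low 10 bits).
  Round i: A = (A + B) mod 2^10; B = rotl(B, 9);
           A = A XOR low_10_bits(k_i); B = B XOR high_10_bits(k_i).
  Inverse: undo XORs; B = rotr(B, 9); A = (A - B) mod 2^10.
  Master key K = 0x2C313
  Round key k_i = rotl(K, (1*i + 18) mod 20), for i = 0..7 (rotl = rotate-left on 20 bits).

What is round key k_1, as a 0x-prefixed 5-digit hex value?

K = 0x2C313
k_0 = rotl(K, (1*0+18) mod 20) = rotl(K, 18) = 0xCB0C4
k_1 = rotl(K, (1*1+18) mod 20) = rotl(K, 19) = 0x96189

0x96189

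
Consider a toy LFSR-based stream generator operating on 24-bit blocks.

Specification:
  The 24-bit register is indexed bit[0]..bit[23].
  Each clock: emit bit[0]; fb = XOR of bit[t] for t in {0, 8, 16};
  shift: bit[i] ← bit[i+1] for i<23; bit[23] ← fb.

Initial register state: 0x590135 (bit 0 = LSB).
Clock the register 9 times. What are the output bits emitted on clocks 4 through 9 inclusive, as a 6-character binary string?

011001

reg_0 = 0x590135
clock 1: out=1, reg = 0xAC809A
clock 2: out=0, reg = 0x56404D
clock 3: out=1, reg = 0xAB2026
clock 4: out=0, reg = 0xD59013
clock 5: out=1, reg = 0x6AC809
clock 6: out=1, reg = 0xB56404
clock 7: out=0, reg = 0xDAB202
clock 8: out=0, reg = 0x6D5901
clock 9: out=1, reg = 0xB6AC80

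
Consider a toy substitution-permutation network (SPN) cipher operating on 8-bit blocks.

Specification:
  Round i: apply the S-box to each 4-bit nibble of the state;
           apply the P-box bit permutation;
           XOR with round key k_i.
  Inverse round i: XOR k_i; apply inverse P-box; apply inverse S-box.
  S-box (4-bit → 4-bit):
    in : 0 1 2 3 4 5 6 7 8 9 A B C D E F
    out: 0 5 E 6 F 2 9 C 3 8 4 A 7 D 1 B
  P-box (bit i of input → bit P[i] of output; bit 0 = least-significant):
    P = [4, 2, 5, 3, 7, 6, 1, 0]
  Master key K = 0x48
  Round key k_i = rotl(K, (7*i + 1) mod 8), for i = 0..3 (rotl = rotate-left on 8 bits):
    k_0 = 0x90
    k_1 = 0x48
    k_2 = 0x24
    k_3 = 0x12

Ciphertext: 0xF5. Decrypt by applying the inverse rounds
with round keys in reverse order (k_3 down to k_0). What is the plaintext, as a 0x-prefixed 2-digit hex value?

0xDC

s_0 = ciphertext = 0xF5
s_1 = InvRound(s_0, k_3) = 0x43
s_2 = InvRound(s_1, k_2) = 0x23
s_3 = InvRound(s_2, k_1) = 0x27
s_4 = InvRound(s_3, k_0) = 0xDC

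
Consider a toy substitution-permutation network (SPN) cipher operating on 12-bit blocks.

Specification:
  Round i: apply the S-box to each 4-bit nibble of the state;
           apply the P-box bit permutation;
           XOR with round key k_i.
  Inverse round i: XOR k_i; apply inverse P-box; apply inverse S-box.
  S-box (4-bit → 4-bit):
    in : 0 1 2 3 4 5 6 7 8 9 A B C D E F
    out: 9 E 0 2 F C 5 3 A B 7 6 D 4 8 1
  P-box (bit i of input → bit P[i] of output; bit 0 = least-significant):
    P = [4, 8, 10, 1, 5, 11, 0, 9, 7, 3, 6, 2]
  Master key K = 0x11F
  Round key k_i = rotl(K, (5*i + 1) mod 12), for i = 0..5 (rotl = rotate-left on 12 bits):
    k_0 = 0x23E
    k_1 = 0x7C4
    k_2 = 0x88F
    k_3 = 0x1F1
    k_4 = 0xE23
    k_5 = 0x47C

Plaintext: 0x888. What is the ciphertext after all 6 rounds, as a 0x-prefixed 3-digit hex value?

0xB9D

s_0 = plaintext = 0x888
s_1 = Round(s_0, k_0) = 0x930
s_2 = Round(s_1, k_1) = 0xF5A
s_3 = Round(s_2, k_2) = 0xF1E
s_4 = Round(s_3, k_3) = 0xB72
s_5 = Round(s_4, k_4) = 0x64B
s_6 = Round(s_5, k_5) = 0xB9D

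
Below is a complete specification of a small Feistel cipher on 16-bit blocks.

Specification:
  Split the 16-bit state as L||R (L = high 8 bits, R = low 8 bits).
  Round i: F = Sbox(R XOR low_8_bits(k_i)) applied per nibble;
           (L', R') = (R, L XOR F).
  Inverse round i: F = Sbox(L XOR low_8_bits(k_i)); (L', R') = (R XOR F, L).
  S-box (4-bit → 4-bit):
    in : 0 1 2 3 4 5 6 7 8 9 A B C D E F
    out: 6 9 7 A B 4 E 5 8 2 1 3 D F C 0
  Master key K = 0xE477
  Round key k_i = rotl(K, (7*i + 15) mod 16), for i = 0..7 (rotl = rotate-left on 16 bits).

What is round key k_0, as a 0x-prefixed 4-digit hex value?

K = 0xE477
k_0 = rotl(K, (7*0+15) mod 16) = rotl(K, 15) = 0xF23B

0xF23B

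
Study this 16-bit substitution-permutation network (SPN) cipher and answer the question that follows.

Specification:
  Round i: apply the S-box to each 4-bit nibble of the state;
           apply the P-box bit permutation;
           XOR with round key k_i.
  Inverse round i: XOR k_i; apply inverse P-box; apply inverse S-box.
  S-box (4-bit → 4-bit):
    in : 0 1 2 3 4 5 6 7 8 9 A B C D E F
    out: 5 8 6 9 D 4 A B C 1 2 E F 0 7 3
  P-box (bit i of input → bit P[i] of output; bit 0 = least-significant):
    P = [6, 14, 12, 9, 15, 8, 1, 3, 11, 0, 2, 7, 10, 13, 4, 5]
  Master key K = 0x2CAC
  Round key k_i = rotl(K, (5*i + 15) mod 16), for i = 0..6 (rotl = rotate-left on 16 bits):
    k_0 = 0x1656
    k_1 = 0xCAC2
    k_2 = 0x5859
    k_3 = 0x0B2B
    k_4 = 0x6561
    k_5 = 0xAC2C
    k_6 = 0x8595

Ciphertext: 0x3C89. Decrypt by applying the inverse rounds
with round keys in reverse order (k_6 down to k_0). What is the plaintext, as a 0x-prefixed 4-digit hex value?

s_0 = ciphertext = 0x3C89
s_1 = InvRound(s_0, k_6) = 0x2075
s_2 = InvRound(s_1, k_5) = 0x0F39
s_3 = InvRound(s_2, k_4) = 0x2917
s_4 = InvRound(s_3, k_3) = 0xB511
s_5 = InvRound(s_4, k_2) = 0xF97F
s_6 = InvRound(s_5, k_1) = 0xBB68
s_7 = InvRound(s_6, k_0) = 0xC0CD

0xC0CD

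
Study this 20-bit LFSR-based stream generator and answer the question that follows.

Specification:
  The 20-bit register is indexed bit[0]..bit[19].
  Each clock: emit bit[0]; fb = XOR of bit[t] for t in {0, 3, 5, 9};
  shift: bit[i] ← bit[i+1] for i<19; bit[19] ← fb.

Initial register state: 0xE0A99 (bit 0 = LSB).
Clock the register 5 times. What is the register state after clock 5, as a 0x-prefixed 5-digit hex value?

reg_0 = 0xE0A99
clock 1: out=1, reg = 0xF054C
clock 2: out=0, reg = 0xF82A6
clock 3: out=0, reg = 0x7C153
clock 4: out=1, reg = 0xBE0A9
clock 5: out=1, reg = 0xDF054

0xDF054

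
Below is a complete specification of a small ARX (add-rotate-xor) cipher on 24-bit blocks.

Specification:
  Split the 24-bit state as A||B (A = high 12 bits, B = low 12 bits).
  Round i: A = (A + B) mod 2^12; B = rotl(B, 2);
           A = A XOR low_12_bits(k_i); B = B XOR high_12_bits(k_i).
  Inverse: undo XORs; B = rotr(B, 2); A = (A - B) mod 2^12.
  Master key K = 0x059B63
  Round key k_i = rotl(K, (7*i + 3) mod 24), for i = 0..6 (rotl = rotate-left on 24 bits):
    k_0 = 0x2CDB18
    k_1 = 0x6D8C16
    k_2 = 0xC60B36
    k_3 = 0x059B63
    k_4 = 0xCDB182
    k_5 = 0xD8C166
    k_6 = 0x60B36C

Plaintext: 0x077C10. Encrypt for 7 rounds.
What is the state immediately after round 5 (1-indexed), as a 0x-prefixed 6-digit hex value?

s_0 = plaintext = 0x077C10
s_1 = Round(s_0, k_0) = 0x79F28E
s_2 = Round(s_1, k_1) = 0x63BCE0
s_3 = Round(s_2, k_2) = 0x82DFE3
s_4 = Round(s_3, k_3) = 0x373FD6
s_5 = Round(s_4, k_4) = 0x2CB380
s_6 = Round(s_5, k_5) = 0x72D38C
s_7 = Round(s_6, k_6) = 0x9D583B

0x2CB380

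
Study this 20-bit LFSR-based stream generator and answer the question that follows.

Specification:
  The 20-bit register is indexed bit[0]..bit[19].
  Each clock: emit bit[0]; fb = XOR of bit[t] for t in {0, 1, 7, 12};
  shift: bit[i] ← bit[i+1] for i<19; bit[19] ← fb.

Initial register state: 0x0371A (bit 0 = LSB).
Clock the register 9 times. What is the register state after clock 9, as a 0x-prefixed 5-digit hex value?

reg_0 = 0x0371A
clock 1: out=0, reg = 0x01B8D
clock 2: out=1, reg = 0x80DC6
clock 3: out=0, reg = 0x406E3
clock 4: out=1, reg = 0xA0371
clock 5: out=1, reg = 0xD01B8
clock 6: out=0, reg = 0xE80DC
clock 7: out=0, reg = 0xF406E
clock 8: out=0, reg = 0xFA037
clock 9: out=1, reg = 0x7D01B

0x7D01B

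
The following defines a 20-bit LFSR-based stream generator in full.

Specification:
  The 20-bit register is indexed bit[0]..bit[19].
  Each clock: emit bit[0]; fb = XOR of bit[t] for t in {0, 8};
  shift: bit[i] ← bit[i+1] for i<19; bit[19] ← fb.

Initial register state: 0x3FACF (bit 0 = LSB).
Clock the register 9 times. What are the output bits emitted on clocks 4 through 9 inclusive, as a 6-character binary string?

reg_0 = 0x3FACF
clock 1: out=1, reg = 0x9FD67
clock 2: out=1, reg = 0x4FEB3
clock 3: out=1, reg = 0xA7F59
clock 4: out=1, reg = 0x53FAC
clock 5: out=0, reg = 0xA9FD6
clock 6: out=0, reg = 0xD4FEB
clock 7: out=1, reg = 0x6A7F5
clock 8: out=1, reg = 0x353FA
clock 9: out=0, reg = 0x9A9FD

100110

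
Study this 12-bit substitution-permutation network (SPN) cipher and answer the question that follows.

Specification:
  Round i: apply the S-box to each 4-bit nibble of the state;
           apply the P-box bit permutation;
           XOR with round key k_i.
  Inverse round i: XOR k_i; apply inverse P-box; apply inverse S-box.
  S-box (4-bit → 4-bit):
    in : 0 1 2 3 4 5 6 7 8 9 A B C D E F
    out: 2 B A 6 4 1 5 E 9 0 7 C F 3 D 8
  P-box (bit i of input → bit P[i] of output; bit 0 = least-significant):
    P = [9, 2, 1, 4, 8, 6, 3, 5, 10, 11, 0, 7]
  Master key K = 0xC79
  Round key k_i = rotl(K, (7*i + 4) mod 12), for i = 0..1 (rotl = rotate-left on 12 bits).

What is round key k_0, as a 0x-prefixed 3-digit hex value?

0x79C

K = 0xC79
k_0 = rotl(K, (7*0+4) mod 12) = rotl(K, 4) = 0x79C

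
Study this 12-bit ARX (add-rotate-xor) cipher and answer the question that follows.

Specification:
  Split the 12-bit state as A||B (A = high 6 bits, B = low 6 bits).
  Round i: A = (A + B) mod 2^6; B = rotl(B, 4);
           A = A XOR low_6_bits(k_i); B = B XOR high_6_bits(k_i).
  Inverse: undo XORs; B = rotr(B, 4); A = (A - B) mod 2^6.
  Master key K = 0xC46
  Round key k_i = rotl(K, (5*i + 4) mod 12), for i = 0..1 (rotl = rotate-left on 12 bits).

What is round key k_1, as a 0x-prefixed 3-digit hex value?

K = 0xC46
k_0 = rotl(K, (5*0+4) mod 12) = rotl(K, 4) = 0x46C
k_1 = rotl(K, (5*1+4) mod 12) = rotl(K, 9) = 0xD88

0xD88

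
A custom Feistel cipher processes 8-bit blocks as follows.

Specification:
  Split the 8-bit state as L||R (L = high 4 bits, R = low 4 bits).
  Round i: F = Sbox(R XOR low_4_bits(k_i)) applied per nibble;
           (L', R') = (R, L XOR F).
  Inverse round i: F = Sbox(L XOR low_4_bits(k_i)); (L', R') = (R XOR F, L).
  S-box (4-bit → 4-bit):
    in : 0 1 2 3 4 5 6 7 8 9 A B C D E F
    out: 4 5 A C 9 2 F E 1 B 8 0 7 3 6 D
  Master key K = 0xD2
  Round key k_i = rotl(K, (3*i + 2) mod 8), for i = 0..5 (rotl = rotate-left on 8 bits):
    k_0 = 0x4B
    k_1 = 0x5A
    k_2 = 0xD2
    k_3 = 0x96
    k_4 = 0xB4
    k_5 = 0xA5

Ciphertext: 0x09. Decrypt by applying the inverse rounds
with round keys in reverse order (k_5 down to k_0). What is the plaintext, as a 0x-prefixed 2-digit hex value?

s_0 = ciphertext = 0x09
s_1 = InvRound(s_0, k_5) = 0xB0
s_2 = InvRound(s_1, k_4) = 0xDB
s_3 = InvRound(s_2, k_3) = 0xBD
s_4 = InvRound(s_3, k_2) = 0x6B
s_5 = InvRound(s_4, k_1) = 0xC6
s_6 = InvRound(s_5, k_0) = 0x8C

0x8C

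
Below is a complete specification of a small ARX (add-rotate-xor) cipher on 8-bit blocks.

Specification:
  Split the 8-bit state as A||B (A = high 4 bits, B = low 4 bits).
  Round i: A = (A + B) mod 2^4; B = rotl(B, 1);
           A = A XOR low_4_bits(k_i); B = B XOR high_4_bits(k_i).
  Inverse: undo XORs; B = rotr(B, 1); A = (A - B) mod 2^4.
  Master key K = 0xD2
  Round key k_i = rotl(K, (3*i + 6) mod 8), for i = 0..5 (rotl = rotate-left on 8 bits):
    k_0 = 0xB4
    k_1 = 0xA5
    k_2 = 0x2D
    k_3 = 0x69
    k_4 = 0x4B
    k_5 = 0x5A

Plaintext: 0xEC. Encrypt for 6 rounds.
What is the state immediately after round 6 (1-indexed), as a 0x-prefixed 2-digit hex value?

s_0 = plaintext = 0xEC
s_1 = Round(s_0, k_0) = 0xE2
s_2 = Round(s_1, k_1) = 0x5E
s_3 = Round(s_2, k_2) = 0xEF
s_4 = Round(s_3, k_3) = 0x49
s_5 = Round(s_4, k_4) = 0x67
s_6 = Round(s_5, k_5) = 0x7B

0x7B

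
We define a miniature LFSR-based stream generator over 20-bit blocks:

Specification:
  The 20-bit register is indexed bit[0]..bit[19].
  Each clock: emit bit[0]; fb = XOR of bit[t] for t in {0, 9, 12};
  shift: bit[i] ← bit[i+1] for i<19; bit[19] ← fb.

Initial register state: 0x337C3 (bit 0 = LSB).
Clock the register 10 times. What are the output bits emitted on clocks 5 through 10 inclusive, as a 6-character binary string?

001111

reg_0 = 0x337C3
clock 1: out=1, reg = 0x99BE1
clock 2: out=1, reg = 0xCCDF0
clock 3: out=0, reg = 0x666F8
clock 4: out=0, reg = 0xB337C
clock 5: out=0, reg = 0x599BE
clock 6: out=0, reg = 0xACCDF
clock 7: out=1, reg = 0xD666F
clock 8: out=1, reg = 0x6B337
clock 9: out=1, reg = 0xB599B
clock 10: out=1, reg = 0x5ACCD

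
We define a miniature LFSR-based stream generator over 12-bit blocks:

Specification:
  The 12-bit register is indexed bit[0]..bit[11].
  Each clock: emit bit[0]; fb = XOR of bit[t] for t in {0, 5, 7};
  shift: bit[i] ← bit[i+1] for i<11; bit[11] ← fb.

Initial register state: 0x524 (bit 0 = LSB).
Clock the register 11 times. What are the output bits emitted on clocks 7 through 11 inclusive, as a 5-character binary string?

reg_0 = 0x524
clock 1: out=0, reg = 0xA92
clock 2: out=0, reg = 0xD49
clock 3: out=1, reg = 0xEA4
clock 4: out=0, reg = 0x752
clock 5: out=0, reg = 0x3A9
clock 6: out=1, reg = 0x9D4
clock 7: out=0, reg = 0xCEA
clock 8: out=0, reg = 0x675
clock 9: out=1, reg = 0x33A
clock 10: out=0, reg = 0x99D
clock 11: out=1, reg = 0x4CE

00101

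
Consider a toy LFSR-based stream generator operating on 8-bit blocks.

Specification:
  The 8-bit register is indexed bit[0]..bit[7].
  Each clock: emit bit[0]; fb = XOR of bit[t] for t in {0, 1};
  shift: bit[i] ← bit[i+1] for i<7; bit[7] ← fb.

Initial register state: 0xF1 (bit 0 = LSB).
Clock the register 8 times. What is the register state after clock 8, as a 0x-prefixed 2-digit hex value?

0x09

reg_0 = 0xF1
clock 1: out=1, reg = 0xF8
clock 2: out=0, reg = 0x7C
clock 3: out=0, reg = 0x3E
clock 4: out=0, reg = 0x9F
clock 5: out=1, reg = 0x4F
clock 6: out=1, reg = 0x27
clock 7: out=1, reg = 0x13
clock 8: out=1, reg = 0x09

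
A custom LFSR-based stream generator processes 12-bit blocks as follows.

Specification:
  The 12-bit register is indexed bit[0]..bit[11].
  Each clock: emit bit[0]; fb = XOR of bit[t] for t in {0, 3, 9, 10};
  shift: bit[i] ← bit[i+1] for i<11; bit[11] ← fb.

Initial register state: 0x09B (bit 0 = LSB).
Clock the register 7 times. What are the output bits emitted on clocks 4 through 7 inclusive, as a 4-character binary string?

reg_0 = 0x09B
clock 1: out=1, reg = 0x04D
clock 2: out=1, reg = 0x026
clock 3: out=0, reg = 0x013
clock 4: out=1, reg = 0x809
clock 5: out=1, reg = 0x404
clock 6: out=0, reg = 0xA02
clock 7: out=0, reg = 0xD01

1100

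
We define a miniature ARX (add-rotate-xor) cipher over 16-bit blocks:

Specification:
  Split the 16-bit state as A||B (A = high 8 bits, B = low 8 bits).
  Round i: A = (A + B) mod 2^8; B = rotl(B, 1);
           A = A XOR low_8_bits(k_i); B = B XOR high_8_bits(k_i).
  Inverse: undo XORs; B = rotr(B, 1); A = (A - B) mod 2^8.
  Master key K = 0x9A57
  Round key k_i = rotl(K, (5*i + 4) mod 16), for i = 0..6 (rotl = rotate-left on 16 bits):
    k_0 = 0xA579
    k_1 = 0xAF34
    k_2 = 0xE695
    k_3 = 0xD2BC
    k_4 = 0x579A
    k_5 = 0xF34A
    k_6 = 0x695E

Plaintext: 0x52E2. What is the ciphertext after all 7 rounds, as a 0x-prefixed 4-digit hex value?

0x9EC6

s_0 = plaintext = 0x52E2
s_1 = Round(s_0, k_0) = 0x4D60
s_2 = Round(s_1, k_1) = 0x996F
s_3 = Round(s_2, k_2) = 0x9D38
s_4 = Round(s_3, k_3) = 0x69A2
s_5 = Round(s_4, k_4) = 0x9112
s_6 = Round(s_5, k_5) = 0xE9D7
s_7 = Round(s_6, k_6) = 0x9EC6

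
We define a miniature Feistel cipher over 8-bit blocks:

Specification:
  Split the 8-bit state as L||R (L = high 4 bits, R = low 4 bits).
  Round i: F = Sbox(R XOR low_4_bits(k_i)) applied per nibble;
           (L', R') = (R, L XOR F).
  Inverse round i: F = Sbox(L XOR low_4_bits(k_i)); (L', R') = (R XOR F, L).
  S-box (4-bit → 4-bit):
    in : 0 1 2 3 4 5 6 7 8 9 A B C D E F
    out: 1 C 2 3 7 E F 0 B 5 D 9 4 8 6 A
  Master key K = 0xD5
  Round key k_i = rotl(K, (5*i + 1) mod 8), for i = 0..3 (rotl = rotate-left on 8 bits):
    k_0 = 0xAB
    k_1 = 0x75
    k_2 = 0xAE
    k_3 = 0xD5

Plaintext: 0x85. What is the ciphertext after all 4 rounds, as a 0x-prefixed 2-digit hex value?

0xC9

s_0 = plaintext = 0x85
s_1 = Round(s_0, k_0) = 0x5E
s_2 = Round(s_1, k_1) = 0xEC
s_3 = Round(s_2, k_2) = 0xCC
s_4 = Round(s_3, k_3) = 0xC9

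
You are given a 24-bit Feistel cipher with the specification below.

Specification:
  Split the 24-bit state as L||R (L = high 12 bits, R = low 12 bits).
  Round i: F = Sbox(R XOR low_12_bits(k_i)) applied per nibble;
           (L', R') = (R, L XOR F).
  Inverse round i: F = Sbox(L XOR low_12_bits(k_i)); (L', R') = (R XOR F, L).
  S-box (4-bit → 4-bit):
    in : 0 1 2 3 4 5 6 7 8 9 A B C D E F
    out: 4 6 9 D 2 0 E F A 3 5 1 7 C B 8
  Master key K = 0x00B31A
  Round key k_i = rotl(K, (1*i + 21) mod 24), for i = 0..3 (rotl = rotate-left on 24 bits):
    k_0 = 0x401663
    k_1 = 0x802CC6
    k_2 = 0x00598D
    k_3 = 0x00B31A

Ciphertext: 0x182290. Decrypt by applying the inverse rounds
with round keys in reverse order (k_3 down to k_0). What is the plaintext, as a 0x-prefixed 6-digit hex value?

s_0 = ciphertext = 0x182290
s_1 = InvRound(s_0, k_3) = 0xBAA182
s_2 = InvRound(s_1, k_2) = 0x81DBAA
s_3 = InvRound(s_2, k_1) = 0x96B81D
s_4 = InvRound(s_3, k_0) = 0x05796B

0x05796B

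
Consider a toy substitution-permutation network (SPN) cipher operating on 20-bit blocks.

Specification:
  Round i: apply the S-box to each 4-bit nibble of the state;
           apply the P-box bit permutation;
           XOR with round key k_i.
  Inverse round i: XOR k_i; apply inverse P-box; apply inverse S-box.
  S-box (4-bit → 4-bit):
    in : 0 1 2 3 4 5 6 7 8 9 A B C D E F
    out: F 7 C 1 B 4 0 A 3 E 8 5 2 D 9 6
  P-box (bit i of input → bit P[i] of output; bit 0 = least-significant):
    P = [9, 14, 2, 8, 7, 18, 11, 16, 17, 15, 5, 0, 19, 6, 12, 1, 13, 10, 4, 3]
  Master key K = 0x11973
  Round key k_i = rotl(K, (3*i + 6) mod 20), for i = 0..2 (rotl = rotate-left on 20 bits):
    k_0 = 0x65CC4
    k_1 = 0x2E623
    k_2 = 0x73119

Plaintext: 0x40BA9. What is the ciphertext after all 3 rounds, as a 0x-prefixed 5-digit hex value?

s_0 = plaintext = 0x40BA9
s_1 = Round(s_0, k_0) = 0xD29AA
s_2 = Round(s_1, k_1) = 0x35718
s_3 = Round(s_2, k_2) = 0x3CB98

0x3CB98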